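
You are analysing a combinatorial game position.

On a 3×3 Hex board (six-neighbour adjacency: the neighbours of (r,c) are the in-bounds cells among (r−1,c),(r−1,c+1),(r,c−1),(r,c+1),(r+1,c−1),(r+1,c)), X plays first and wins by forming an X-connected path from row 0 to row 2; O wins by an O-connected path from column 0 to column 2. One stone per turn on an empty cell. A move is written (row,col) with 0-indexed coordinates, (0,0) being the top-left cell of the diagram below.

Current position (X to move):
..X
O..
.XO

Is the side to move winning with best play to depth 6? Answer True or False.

X winning at [..X/O../.XO]: True

[..X/O../.XO] X move#1: (0,0):+1/X.X/O../.XO*, (0,1):+1/.XX/O../.XO, (1,1):+1/..X/OX./.XO, (1,2):+1/..X/O.X/.XO, (2,0):+1/..X/O../XXO
[X.X/O../.XO] O move#2: (0,1):-1/XOX/O../.XO*, (1,1):-1/X.X/OO./.XO, (1,2):-1/X.X/O.O/.XO, (2,0):-1/X.X/O../OXO
[XOX/O../.XO] X move#3: (1,1):+1/XOX/OX./.XO*, (1,2):+1/XOX/O.X/.XO, (2,0):+1/XOX/O../XXO
[XOX/OX./.XO] end (terminal -1, O#4); searched ..X/O../.XO to 6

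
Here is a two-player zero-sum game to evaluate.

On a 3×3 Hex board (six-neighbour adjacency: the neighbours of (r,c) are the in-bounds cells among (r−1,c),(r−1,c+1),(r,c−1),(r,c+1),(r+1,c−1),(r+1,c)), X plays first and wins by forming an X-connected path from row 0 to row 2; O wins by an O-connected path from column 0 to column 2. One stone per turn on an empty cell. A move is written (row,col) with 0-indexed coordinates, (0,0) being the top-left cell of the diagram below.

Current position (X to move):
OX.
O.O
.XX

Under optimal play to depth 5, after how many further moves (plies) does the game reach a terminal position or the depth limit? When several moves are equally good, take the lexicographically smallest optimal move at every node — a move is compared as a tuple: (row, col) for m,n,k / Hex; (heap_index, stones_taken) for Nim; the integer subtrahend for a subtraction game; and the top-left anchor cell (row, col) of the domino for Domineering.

PV length from [OX./O.O/.XX]: 1 ply

p1 X@[OX./O.O/.XX]: (0,2)[OXX/O.O/.XX]-1 (1,1)[OX./OXO/.XX]+1* (2,0)[OX./O.O/XXX]-1
p2 O@[OX./OXO/.XX] terminal -1; root [OX./O.O/.XX] d5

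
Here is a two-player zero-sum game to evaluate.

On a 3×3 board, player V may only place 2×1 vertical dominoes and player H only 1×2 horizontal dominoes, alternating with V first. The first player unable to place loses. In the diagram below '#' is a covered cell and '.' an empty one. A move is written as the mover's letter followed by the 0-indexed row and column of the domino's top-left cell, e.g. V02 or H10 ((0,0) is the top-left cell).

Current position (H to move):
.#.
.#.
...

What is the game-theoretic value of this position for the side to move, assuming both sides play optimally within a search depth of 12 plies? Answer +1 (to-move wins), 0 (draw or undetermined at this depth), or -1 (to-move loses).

value(.#./.#./..., H) = -1

p1 H@[.#./.#./...]: H20[.#./.#./##.]-1* H21[.#./.#./.##]-1
p2 V@[.#./.#./##.]: V00[##./##./##.]+1* V02[.##/.##/##.]+1 V12[.#./.##/###]+1
p3 H@[##./##./##.] terminal -1; root [.#./.#./...] d12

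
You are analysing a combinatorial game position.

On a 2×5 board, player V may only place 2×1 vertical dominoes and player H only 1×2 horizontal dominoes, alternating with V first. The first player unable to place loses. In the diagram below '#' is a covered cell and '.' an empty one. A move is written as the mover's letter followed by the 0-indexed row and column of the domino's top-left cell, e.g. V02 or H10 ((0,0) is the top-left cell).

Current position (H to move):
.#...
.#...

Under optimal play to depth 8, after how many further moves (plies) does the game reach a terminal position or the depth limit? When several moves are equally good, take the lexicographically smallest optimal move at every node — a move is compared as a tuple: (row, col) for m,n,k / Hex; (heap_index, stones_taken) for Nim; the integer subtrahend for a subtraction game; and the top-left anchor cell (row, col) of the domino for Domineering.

p1 H@[.#.../.#...]: H02[.###./.#...]-1* H03[.#.##/.#...]-1 H12[.#.../.###.]-1 H13[.#.../.#.##]-1
p2 V@[.###./.#...]: V00[####./##...]-1 V04[.####/.#..#]+1*
p3 H@[.####/.#..#]: H12[.####/.####]-1*
p4 V@[.####/.####]: V00[#####/#####]+1*
p5 H@[#####/#####] terminal -1; root [.#.../.#...] d8

PV length from [.#.../.#...]: 4 plies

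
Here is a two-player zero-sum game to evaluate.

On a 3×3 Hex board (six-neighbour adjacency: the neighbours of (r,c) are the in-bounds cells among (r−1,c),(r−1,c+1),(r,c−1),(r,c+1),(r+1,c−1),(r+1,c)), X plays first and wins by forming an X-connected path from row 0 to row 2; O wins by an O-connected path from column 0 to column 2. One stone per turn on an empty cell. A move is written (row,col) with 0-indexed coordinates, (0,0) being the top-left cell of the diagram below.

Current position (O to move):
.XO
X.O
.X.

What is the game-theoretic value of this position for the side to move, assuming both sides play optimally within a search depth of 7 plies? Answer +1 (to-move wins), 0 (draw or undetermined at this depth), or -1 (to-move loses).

value(.XO/X.O/.X., O) = -1

p1 O@[.XO/X.O/.X.]: (0,0)[OXO/X.O/.X.]-1* (1,1)[.XO/XOO/.X.]-1 (2,0)[.XO/X.O/OX.]-1 (2,2)[.XO/X.O/.XO]-1
p2 X@[OXO/X.O/.X.]: (1,1)[OXO/XXO/.X.]+1* (2,0)[OXO/X.O/XX.]+1 (2,2)[OXO/X.O/.XX]+1
p3 O@[OXO/XXO/.X.] terminal -1; root [.XO/X.O/.X.] d7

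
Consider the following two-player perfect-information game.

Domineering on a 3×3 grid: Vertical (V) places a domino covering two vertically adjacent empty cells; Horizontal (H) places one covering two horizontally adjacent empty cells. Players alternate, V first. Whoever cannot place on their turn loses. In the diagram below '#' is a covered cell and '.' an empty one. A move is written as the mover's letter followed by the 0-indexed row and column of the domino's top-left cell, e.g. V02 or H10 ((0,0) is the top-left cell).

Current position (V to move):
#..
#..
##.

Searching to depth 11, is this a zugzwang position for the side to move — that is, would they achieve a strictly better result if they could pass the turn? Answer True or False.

zugzwang(#../#../##., V) = False

p1 V@[#../#../##.]: V01[##./##./##.]+1* V02[#.#/#.#/##.]+1 V12[#../#.#/###]-1
p2 H@[##./##./##.] terminal -1; root [#../#../##.] d11
suppose V passes — search the same position with H to move:
pass> p1 H@[#../#../##.]: H01[###/#../##.]-1 H11[#../###/##.]+1*
pass> p2 V@[#../###/##.] terminal -1; root [#../#../##.] d11
for V: play +1, pass -1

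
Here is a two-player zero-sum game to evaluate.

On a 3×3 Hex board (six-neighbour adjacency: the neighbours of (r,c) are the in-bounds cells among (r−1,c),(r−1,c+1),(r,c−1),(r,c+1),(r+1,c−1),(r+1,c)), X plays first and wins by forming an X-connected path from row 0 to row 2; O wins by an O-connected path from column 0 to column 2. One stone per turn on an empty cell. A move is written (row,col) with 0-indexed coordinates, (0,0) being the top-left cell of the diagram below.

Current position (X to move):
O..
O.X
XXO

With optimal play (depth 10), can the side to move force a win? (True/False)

X winning at [O../O.X/XXO]: True

p1 X@[O../O.X/XXO]: (0,1)[OX./O.X/XXO]+1* (0,2)[O.X/O.X/XXO]+1 (1,1)[O../OXX/XXO]+1
p2 O@[OX./O.X/XXO]: (0,2)[OXO/O.X/XXO]-1* (1,1)[OX./OOX/XXO]-1
p3 X@[OXO/O.X/XXO]: (1,1)[OXO/OXX/XXO]+1*
p4 O@[OXO/OXX/XXO] terminal -1; root [O../O.X/XXO] d10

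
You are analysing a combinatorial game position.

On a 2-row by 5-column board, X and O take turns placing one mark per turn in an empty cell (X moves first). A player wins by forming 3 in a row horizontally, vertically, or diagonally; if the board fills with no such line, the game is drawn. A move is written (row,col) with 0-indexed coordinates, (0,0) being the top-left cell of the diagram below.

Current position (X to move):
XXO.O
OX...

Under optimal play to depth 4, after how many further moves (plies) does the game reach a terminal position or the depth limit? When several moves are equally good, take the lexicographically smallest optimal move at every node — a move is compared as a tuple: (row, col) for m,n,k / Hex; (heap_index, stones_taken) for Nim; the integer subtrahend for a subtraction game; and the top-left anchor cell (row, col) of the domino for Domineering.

ply 1, X at XXO.O/OX... | (0,3)=+0→XXOXO/OX...*; (1,2)=-1→XXO.O/OXX..; (1,3)=-1→XXO.O/OX.X.; (1,4)=-1→XXO.O/OX..X
ply 2, O at XXOXO/OX... | (1,2)=+0→XXOXO/OXO..*; (1,3)=+0→XXOXO/OX.O.; (1,4)=+0→XXOXO/OX..O
ply 3, X at XXOXO/OXO.. | (1,3)=+0→XXOXO/OXOX.*; (1,4)=+0→XXOXO/OXO.X
ply 4, O at XXOXO/OXOX. | (1,4)=+0→XXOXO/OXOXO*
ply 5: XXOXO/OXOXO is terminal +0 (X); from XXO.O/OX... depth 4

PV length from [XXO.O/OX...]: 4 plies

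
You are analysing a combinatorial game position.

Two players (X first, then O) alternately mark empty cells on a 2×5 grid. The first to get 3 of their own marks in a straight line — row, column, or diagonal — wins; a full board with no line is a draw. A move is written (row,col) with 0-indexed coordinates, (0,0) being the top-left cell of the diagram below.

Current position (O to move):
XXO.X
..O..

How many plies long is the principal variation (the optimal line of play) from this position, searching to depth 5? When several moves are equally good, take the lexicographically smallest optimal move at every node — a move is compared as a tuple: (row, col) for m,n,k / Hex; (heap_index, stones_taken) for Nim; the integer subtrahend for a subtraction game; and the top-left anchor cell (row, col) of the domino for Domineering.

PV length from [XXO.X/..O..]: 3 plies

p1 O@[XXO.X/..O..]: (0,3)[XXOOX/..O..]+0 (1,0)[XXO.X/O.O..]+0 (1,1)[XXO.X/.OO..]+1* (1,3)[XXO.X/..OO.]+1 (1,4)[XXO.X/..O.O]+0
p2 X@[XXO.X/.OO..]: (0,3)[XXOXX/.OO..]-1* (1,0)[XXO.X/XOO..]-1 (1,3)[XXO.X/.OOX.]-1 (1,4)[XXO.X/.OO.X]-1
p3 O@[XXOXX/.OO..]: (1,0)[XXOXX/OOO..]+1* (1,3)[XXOXX/.OOO.]+1 (1,4)[XXOXX/.OO.O]+1
p4 X@[XXOXX/OOO..] terminal -1; root [XXO.X/..O..] d5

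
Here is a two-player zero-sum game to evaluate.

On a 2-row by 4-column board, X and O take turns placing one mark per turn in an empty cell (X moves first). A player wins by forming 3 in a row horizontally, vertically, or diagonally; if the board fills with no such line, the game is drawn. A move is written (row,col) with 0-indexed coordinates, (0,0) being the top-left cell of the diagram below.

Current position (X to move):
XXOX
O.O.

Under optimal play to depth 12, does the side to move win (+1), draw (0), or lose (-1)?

ply 1, X at XXOX/O.O. | (1,1)=+0→XXOX/OXO.*; (1,3)=-1→XXOX/O.OX
ply 2, O at XXOX/OXO. | (1,3)=+0→XXOX/OXOO*
ply 3: XXOX/OXOO is terminal +0 (X); from XXOX/O.O. depth 12

value(XXOX/O.O., X) = 0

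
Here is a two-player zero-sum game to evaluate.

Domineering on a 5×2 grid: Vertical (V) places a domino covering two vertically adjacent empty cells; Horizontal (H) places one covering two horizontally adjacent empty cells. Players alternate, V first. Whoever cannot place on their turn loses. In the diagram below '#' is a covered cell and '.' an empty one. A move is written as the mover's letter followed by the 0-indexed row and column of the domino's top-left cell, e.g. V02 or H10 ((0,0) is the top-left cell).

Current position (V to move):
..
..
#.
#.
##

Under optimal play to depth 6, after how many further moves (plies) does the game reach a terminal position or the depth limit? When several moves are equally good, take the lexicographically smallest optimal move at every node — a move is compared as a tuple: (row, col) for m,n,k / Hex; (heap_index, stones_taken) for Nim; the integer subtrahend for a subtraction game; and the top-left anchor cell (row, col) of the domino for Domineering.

PV length from [../../#./#./##]: 1 ply

[../../#./#./##] V move#1: V00:+1/#./#./#./#./##*, V01:+1/.#/.#/#./#./##, V11:-1/../.#/##/#./##, V21:-1/../../##/##/##
[#./#./#./#./##] end (terminal -1, H#2); searched ../../#./#./## to 6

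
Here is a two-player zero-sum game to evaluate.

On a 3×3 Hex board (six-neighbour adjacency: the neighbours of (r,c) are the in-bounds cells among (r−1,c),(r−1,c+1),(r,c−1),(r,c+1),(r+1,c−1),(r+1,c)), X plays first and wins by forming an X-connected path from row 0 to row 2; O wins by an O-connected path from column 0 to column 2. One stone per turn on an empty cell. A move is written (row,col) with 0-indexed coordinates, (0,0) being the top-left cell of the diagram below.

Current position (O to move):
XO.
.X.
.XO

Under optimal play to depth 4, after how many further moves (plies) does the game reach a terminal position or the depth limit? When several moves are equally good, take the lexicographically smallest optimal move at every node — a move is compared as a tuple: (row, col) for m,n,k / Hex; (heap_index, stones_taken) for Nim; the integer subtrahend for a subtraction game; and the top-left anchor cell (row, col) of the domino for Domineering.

PV length from [XO./.X./.XO]: 2 plies

[XO./.X./.XO] O move#1: (0,2):-1/XOO/.X./.XO*, (1,0):-1/XO./OX./.XO, (1,2):-1/XO./.XO/.XO, (2,0):-1/XO./.X./OXO
[XOO/.X./.XO] X move#2: (1,0):+1/XOO/XX./.XO*, (1,2):-1/XOO/.XX/.XO, (2,0):-1/XOO/.X./XXO
[XOO/XX./.XO] end (terminal -1, O#3); searched XO./.X./.XO to 4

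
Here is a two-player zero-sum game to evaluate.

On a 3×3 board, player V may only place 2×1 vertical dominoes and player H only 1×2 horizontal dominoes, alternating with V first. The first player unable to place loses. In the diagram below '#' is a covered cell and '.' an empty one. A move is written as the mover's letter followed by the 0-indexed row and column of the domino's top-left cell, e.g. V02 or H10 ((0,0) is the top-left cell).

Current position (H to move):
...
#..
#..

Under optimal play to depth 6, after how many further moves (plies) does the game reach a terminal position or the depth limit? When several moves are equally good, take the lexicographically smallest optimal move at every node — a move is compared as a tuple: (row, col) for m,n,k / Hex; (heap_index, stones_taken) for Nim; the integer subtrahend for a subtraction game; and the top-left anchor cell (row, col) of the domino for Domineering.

PV length from [.../#../#..]: 1 ply

p1 H@[.../#../#..]: H00[##./#../#..]-1 H01[.##/#../#..]-1 H11[.../###/#..]+1* H21[.../#../###]-1
p2 V@[.../###/#..] terminal -1; root [.../#../#..] d6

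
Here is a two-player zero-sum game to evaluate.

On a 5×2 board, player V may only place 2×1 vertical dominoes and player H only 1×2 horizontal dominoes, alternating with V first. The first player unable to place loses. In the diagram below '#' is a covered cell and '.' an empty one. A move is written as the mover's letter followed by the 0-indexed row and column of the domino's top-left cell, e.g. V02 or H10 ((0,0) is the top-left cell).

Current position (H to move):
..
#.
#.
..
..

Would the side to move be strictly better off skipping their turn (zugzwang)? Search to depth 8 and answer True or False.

zugzwang(../#./#./../.., H) = False

[../#./#./../..] H move#1: H00:-1/##/#./#./../.., H30:+1/../#./#./##/..*, H40:+1/../#./#./../##
[../#./#./##/..] V move#2: V01:-1/.#/##/#./##/..*, V11:-1/../##/##/##/..
[.#/##/#./##/..] H move#3: H40:+1/.#/##/#./##/##*
[.#/##/#./##/##] end (terminal -1, V#4); searched ../#./#./../.. to 8
if H skipped the turn, V would face:
~ [../#./#./../..] V move#1: V01:-1/.#/##/#./../.., V11:-1/../##/##/../.., V21:+1/../#./##/.#/..*, V30:+1/../#./#./#./#., V31:+1/../#./#./.#/.#
~ [../#./##/.#/..] H move#2: H00:-1/##/#./##/.#/..*, H40:-1/../#./##/.#/##
~ [##/#./##/.#/..] V move#3: V30:+1/##/#./##/##/#.*
~ [##/#./##/##/#.] end (terminal -1, H#4); searched ../#./#./../.. to 8
compare (H): move=+1 vs pass=-1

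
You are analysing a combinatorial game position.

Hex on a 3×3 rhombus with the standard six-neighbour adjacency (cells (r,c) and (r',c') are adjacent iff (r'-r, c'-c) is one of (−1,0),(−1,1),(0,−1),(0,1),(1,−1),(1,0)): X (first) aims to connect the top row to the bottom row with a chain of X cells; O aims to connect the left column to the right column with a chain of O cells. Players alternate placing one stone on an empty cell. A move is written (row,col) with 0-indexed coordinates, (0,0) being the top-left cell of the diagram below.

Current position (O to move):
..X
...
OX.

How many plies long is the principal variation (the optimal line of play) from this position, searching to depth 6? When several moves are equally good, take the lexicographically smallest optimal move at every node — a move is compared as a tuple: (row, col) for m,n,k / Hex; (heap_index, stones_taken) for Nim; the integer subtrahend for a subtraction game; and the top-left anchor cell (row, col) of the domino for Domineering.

PV length from [..X/.../OX.]: 4 plies

p1 O@[..X/.../OX.]: (0,0)[O.X/.../OX.]-1* (0,1)[.OX/.../OX.]-1 (1,0)[..X/O../OX.]-1 (1,1)[..X/.O./OX.]-1 (1,2)[..X/..O/OX.]-1 (2,2)[..X/.../OXO]-1
p2 X@[O.X/.../OX.]: (0,1)[OXX/.../OX.]+1* (1,0)[O.X/X../OX.]+1 (1,1)[O.X/.X./OX.]+1 (1,2)[O.X/..X/OX.]+1 (2,2)[O.X/.../OXX]+1
p3 O@[OXX/.../OX.]: (1,0)[OXX/O../OX.]-1* (1,1)[OXX/.O./OX.]-1 (1,2)[OXX/..O/OX.]-1 (2,2)[OXX/.../OXO]-1
p4 X@[OXX/O../OX.]: (1,1)[OXX/OX./OX.]+1* (1,2)[OXX/O.X/OX.]+1 (2,2)[OXX/O../OXX]+1
p5 O@[OXX/OX./OX.] terminal -1; root [..X/.../OX.] d6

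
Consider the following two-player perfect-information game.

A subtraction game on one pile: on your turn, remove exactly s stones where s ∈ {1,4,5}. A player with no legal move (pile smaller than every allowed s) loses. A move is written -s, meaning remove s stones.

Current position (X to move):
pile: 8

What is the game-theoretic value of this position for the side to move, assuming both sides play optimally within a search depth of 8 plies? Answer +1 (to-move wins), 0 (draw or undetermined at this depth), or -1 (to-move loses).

value(8, X) = -1

ply 1, X at 8 | -1=-1→7*; -4=-1→4; -5=-1→3
ply 2, O at 7 | -1=-1→6; -4=-1→3; -5=+1→2*
ply 3, X at 2 | -1=-1→1*
ply 4, O at 1 | -1=+1→0*
ply 5: 0 is terminal -1 (X); from 8 depth 8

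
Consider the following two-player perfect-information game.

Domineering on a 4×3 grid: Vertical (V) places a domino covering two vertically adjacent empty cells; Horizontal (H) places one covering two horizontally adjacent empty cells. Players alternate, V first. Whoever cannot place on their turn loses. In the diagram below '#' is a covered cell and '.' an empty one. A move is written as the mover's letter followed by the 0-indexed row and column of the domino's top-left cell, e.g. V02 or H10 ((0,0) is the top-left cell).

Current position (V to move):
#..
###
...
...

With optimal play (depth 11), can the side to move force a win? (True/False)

p1 V@[#../###/.../...]: V20[#../###/#../#..]-1 V21[#../###/.#./.#.]+1* V22[#../###/..#/..#]-1
p2 H@[#../###/.#./.#.]: H01[###/###/.#./.#.]-1*
p3 V@[###/###/.#./.#.]: V20[###/###/##./##.]+1* V22[###/###/.##/.##]+1
p4 H@[###/###/##./##.] terminal -1; root [#../###/.../...] d11

V winning at [#../###/.../...]: True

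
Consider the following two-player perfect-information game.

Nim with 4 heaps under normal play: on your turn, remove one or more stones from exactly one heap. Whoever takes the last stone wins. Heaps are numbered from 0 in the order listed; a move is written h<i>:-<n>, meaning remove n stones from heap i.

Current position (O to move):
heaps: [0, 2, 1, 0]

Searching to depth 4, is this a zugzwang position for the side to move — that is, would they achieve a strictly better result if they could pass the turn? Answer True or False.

ply 1, O at (0,2,1,0) | h1:-1=+1→(0,1,1,0)*; h1:-2=-1→(0,0,1,0); h2:-1=-1→(0,2,0,0)
ply 2, X at (0,1,1,0) | h1:-1=-1→(0,0,1,0)*; h2:-1=-1→(0,1,0,0)
ply 3, O at (0,0,1,0) | h2:-1=+1→(0,0,0,0)*
ply 4: (0,0,0,0) is terminal -1 (X); from (0,2,1,0) depth 4
if O skipped the turn, X would face:
~ ply 1, X at (0,2,1,0) | h1:-1=+1→(0,1,1,0)*; h1:-2=-1→(0,0,1,0); h2:-1=-1→(0,2,0,0)
~ ply 2, O at (0,1,1,0) | h1:-1=-1→(0,0,1,0)*; h2:-1=-1→(0,1,0,0)
~ ply 3, X at (0,0,1,0) | h2:-1=+1→(0,0,0,0)*
~ ply 4: (0,0,0,0) is terminal -1 (O); from (0,2,1,0) depth 4
compare (O): move=+1 vs pass=-1

zugzwang((0,2,1,0), O) = False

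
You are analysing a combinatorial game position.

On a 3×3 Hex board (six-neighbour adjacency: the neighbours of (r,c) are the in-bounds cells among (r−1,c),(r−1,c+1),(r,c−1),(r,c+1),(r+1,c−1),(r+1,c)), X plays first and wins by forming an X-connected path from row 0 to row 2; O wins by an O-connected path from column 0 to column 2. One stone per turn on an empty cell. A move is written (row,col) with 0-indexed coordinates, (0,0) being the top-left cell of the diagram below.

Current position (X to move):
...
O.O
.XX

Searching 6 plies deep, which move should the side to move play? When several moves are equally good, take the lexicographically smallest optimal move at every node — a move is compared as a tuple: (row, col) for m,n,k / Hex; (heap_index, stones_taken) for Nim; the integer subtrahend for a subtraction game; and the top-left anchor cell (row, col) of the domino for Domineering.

ply 1, X at .../O.O/.XX | (0,0)=-1→X../O.O/.XX; (0,1)=-1→.X./O.O/.XX; (0,2)=-1→..X/O.O/.XX; (1,1)=+1→.../OXO/.XX*; (2,0)=-1→.../O.O/XXX
ply 2, O at .../OXO/.XX | (0,0)=-1→O../OXO/.XX*; (0,1)=-1→.O./OXO/.XX; (0,2)=-1→..O/OXO/.XX; (2,0)=-1→.../OXO/OXX
ply 3, X at O../OXO/.XX | (0,1)=+1→OX./OXO/.XX*; (0,2)=+1→O.X/OXO/.XX; (2,0)=+1→O../OXO/XXX
ply 4: OX./OXO/.XX is terminal -1 (O); from .../O.O/.XX depth 6

X's best at [.../O.O/.XX]: (1,1)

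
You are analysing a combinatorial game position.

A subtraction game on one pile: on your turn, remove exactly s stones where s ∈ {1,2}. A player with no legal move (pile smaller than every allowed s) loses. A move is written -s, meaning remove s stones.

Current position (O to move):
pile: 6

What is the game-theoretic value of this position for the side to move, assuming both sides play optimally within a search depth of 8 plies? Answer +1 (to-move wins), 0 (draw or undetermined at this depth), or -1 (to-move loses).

value(6, O) = -1

[6] O move#1: -1:-1/5*, -2:-1/4
[5] X move#2: -1:-1/4, -2:+1/3*
[3] O move#3: -1:-1/2*, -2:-1/1
[2] X move#4: -1:-1/1, -2:+1/0*
[0] end (terminal -1, O#5); searched 6 to 8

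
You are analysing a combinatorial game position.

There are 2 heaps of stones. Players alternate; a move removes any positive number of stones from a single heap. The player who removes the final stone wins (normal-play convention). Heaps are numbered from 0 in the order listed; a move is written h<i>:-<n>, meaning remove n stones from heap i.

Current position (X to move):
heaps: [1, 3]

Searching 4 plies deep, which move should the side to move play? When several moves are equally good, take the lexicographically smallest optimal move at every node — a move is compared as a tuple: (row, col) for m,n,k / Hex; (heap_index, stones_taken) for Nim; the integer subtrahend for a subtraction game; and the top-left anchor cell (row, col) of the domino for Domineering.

X's best at [(1,3)]: h1:-2

ply 1, X at (1,3) | h0:-1=-1→(0,3); h1:-1=-1→(1,2); h1:-2=+1→(1,1)*; h1:-3=-1→(1,0)
ply 2, O at (1,1) | h0:-1=-1→(0,1)*; h1:-1=-1→(1,0)
ply 3, X at (0,1) | h1:-1=+1→(0,0)*
ply 4: (0,0) is terminal -1 (O); from (1,3) depth 4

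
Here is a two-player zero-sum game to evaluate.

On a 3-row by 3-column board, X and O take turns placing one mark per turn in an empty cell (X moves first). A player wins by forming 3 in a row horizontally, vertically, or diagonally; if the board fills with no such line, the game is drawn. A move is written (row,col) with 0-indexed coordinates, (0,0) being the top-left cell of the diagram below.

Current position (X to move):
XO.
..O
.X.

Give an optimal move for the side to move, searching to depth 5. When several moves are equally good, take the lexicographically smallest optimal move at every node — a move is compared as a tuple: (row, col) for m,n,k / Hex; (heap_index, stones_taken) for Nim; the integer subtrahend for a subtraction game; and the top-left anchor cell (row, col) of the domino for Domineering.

[XO./..O/.X.] X move#1: (0,2):+0/XOX/..O/.X., (1,0):+0/XO./X.O/.X., (1,1):+0/XO./.XO/.X., (2,0):+1/XO./..O/XX.*, (2,2):+1/XO./..O/.XX
[XO./..O/XX.] O move#2: (0,2):-1/XOO/..O/XX.*, (1,0):-1/XO./O.O/XX., (1,1):-1/XO./.OO/XX., (2,2):-1/XO./..O/XXO
[XOO/..O/XX.] X move#3: (1,0):+1/XOO/X.O/XX.*, (1,1):-1/XOO/.XO/XX., (2,2):+1/XOO/..O/XXX
[XOO/X.O/XX.] end (terminal -1, O#4); searched XO./..O/.X. to 5

X's best at [XO./..O/.X.]: (2,0)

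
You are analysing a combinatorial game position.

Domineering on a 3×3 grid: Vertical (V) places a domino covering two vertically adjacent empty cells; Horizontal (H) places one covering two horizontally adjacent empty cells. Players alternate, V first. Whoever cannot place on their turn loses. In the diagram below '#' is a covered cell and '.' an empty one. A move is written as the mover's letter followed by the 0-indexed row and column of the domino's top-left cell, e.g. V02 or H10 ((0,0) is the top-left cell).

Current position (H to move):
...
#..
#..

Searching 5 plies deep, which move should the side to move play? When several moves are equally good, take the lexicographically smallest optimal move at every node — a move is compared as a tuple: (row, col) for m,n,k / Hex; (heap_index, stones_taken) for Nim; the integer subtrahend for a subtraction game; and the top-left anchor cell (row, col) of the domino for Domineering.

p1 H@[.../#../#..]: H00[##./#../#..]-1 H01[.##/#../#..]-1 H11[.../###/#..]+1* H21[.../#../###]-1
p2 V@[.../###/#..] terminal -1; root [.../#../#..] d5

H's best at [.../#../#..]: H11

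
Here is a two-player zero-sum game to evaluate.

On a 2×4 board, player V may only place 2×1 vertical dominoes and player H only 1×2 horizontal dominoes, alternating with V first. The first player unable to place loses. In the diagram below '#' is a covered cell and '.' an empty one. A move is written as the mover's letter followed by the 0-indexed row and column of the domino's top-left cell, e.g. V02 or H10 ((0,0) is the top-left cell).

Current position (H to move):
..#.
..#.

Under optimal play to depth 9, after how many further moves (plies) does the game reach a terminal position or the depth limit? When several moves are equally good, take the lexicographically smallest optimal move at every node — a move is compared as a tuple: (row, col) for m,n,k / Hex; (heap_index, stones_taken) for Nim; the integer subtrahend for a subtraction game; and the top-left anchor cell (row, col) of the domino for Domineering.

ply 1, H at ..#./..#. | H00=+1→###./..#.*; H10=+1→..#./###.
ply 2, V at ###./..#. | V03=-1→####/..##*
ply 3, H at ####/..## | H10=+1→####/####*
ply 4: ####/#### is terminal -1 (V); from ..#./..#. depth 9

PV length from [..#./..#.]: 3 plies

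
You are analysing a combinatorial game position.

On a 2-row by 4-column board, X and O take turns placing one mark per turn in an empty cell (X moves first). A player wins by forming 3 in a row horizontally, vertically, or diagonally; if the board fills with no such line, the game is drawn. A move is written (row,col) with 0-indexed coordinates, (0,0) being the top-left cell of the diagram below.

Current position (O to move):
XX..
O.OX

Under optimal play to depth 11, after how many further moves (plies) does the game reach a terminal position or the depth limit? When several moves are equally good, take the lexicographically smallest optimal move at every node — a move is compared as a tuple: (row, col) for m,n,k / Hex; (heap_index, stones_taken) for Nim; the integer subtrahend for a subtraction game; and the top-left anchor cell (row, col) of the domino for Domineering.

[XX../O.OX] O move#1: (0,2):+0/XXO./O.OX, (0,3):-1/XX.O/O.OX, (1,1):+1/XX../OOOX*
[XX../OOOX] end (terminal -1, X#2); searched XX../O.OX to 11

PV length from [XX../O.OX]: 1 ply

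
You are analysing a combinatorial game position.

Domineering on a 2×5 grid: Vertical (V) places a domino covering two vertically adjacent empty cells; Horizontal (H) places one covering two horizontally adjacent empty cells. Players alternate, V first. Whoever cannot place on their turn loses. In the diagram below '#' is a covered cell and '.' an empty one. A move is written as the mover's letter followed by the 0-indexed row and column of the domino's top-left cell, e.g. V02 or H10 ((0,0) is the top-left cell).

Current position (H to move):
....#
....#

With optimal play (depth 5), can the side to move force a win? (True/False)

H winning at [....#/....#]: True

p1 H@[....#/....#]: H00[##..#/....#]-1 H01[.##.#/....#]+1* H02[..###/....#]-1 H10[....#/##..#]-1 H11[....#/.##.#]+1 H12[....#/..###]-1
p2 V@[.##.#/....#]: V00[###.#/#...#]-1* V03[.####/...##]-1
p3 H@[###.#/#...#]: H11[###.#/###.#]-1 H12[###.#/#.###]+1*
p4 V@[###.#/#.###] terminal -1; root [....#/....#] d5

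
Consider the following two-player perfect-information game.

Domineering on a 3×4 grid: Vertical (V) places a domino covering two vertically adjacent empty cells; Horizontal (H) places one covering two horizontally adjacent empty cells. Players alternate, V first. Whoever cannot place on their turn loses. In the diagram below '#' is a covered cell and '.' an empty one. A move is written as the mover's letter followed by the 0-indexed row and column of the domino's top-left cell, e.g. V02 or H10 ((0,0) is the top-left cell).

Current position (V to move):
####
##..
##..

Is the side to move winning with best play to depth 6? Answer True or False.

p1 V@[####/##../##..]: V12[####/###./###.]+1* V13[####/##.#/##.#]+1
p2 H@[####/###./###.] terminal -1; root [####/##../##..] d6

V winning at [####/##../##..]: True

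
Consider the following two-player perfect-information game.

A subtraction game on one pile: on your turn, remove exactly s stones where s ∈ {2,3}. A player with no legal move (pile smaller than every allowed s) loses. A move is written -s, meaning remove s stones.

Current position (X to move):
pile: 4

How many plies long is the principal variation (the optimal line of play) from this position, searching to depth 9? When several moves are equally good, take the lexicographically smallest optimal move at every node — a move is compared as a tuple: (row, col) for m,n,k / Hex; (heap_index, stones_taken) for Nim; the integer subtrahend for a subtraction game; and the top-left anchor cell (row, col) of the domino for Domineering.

PV length from [4]: 1 ply

p1 X@[4]: -2[2]-1 -3[1]+1*
p2 O@[1] terminal -1; root [4] d9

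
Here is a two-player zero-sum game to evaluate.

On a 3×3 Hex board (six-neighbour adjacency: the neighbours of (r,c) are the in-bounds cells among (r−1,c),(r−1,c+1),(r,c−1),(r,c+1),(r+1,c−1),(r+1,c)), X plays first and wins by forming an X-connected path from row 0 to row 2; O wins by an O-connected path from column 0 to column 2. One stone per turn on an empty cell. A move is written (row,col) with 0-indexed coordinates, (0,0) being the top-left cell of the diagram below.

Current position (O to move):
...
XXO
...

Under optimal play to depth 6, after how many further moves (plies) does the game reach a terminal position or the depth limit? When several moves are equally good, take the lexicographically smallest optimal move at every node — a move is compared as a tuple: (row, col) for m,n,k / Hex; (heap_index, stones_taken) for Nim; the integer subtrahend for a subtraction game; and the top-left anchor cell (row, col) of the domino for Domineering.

PV length from [.../XXO/...]: 4 plies

[.../XXO/...] O move#1: (0,0):-1/O../XXO/...*, (0,1):-1/.O./XXO/..., (0,2):-1/..O/XXO/..., (2,0):-1/.../XXO/O.., (2,1):-1/.../XXO/.O., (2,2):-1/.../XXO/..O
[O../XXO/...] X move#2: (0,1):+1/OX./XXO/...*, (0,2):+1/O.X/XXO/..., (2,0):+1/O../XXO/X.., (2,1):+1/O../XXO/.X., (2,2):+1/O../XXO/..X
[OX./XXO/...] O move#3: (0,2):-1/OXO/XXO/...*, (2,0):-1/OX./XXO/O.., (2,1):-1/OX./XXO/.O., (2,2):-1/OX./XXO/..O
[OXO/XXO/...] X move#4: (2,0):+1/OXO/XXO/X..*, (2,1):+1/OXO/XXO/.X., (2,2):+1/OXO/XXO/..X
[OXO/XXO/X..] end (terminal -1, O#5); searched .../XXO/... to 6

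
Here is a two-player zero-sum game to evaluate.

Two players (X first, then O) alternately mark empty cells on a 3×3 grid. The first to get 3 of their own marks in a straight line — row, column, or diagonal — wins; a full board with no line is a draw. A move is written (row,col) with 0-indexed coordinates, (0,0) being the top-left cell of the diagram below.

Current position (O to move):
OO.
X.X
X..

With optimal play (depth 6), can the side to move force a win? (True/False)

O winning at [OO./X.X/X..]: True

ply 1, O at OO./X.X/X.. | (0,2)=+1→OOO/X.X/X..*; (1,1)=+1→OO./XOX/X..; (2,1)=-1→OO./X.X/XO.; (2,2)=-1→OO./X.X/X.O
ply 2: OOO/X.X/X.. is terminal -1 (X); from OO./X.X/X.. depth 6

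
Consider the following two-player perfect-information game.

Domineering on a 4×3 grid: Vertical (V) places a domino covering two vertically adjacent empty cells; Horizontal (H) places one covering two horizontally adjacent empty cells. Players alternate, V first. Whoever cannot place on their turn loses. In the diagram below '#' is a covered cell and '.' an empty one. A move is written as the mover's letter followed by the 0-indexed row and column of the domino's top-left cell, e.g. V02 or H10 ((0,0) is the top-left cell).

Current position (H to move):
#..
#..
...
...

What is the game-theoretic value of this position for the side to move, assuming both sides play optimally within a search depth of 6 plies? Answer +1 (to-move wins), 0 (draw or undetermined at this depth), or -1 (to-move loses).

ply 1, H at #../#../.../... | H01=-1→###/#../.../...*; H11=-1→#../###/.../...; H20=-1→#../#../##./...; H21=-1→#../#../.##/...; H30=-1→#../#../.../##.; H31=-1→#../#../.../.##
ply 2, V at ###/#../.../... | V11=+1→###/##./.#./...*; V12=-1→###/#.#/..#/...; V20=-1→###/#../#../#..; V21=+1→###/#../.#./.#.; V22=-1→###/#../..#/..#
ply 3, H at ###/##./.#./... | H30=-1→###/##./.#./##.*; H31=-1→###/##./.#./.##
ply 4, V at ###/##./.#./##. | V12=+1→###/###/.##/##.*; V22=+1→###/##./.##/###
ply 5: ###/###/.##/##. is terminal -1 (H); from #../#../.../... depth 6

value(#../#../.../..., H) = -1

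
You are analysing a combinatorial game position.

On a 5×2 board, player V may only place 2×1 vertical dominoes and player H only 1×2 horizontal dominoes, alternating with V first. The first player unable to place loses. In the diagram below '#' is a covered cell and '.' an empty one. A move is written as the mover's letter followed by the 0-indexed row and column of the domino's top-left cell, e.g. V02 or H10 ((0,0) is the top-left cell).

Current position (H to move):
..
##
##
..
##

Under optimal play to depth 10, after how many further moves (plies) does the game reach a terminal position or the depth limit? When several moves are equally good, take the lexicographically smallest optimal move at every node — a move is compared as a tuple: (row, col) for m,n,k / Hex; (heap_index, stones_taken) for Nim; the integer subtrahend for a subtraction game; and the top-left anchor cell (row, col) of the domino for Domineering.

PV length from [../##/##/../##]: 1 ply

ply 1, H at ../##/##/../## | H00=+1→##/##/##/../##*; H30=+1→../##/##/##/##
ply 2: ##/##/##/../## is terminal -1 (V); from ../##/##/../## depth 10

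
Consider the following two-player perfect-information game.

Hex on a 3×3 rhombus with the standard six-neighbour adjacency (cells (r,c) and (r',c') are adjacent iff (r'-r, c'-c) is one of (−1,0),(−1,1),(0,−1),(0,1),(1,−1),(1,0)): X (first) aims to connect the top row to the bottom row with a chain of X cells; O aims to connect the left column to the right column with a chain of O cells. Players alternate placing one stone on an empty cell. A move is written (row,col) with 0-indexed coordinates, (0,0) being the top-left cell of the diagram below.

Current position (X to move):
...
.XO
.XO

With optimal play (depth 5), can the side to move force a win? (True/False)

[.../.XO/.XO] X move#1: (0,0):+1/X../.XO/.XO*, (0,1):+1/.X./.XO/.XO, (0,2):+1/..X/.XO/.XO, (1,0):+1/.../XXO/.XO, (2,0):+1/.../.XO/XXO
[X../.XO/.XO] O move#2: (0,1):-1/XO./.XO/.XO*, (0,2):-1/X.O/.XO/.XO, (1,0):-1/X../OXO/.XO, (2,0):-1/X../.XO/OXO
[XO./.XO/.XO] X move#3: (0,2):+1/XOX/.XO/.XO*, (1,0):+1/XO./XXO/.XO, (2,0):+1/XO./.XO/XXO
[XOX/.XO/.XO] end (terminal -1, O#4); searched .../.XO/.XO to 5

X winning at [.../.XO/.XO]: True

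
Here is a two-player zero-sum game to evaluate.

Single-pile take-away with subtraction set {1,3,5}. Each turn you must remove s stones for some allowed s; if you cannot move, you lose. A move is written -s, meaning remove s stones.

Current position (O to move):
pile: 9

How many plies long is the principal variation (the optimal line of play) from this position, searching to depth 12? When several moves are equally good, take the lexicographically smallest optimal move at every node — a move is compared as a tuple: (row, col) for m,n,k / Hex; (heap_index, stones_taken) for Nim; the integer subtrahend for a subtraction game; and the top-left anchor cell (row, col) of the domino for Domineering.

ply 1, O at 9 | -1=+1→8*; -3=+1→6; -5=+1→4
ply 2, X at 8 | -1=-1→7*; -3=-1→5; -5=-1→3
ply 3, O at 7 | -1=+1→6*; -3=+1→4; -5=+1→2
ply 4, X at 6 | -1=-1→5*; -3=-1→3; -5=-1→1
ply 5, O at 5 | -1=+1→4*; -3=+1→2; -5=+1→0
ply 6, X at 4 | -1=-1→3*; -3=-1→1
ply 7, O at 3 | -1=+1→2*; -3=+1→0
ply 8, X at 2 | -1=-1→1*
ply 9, O at 1 | -1=+1→0*
ply 10: 0 is terminal -1 (X); from 9 depth 12

PV length from [9]: 9 plies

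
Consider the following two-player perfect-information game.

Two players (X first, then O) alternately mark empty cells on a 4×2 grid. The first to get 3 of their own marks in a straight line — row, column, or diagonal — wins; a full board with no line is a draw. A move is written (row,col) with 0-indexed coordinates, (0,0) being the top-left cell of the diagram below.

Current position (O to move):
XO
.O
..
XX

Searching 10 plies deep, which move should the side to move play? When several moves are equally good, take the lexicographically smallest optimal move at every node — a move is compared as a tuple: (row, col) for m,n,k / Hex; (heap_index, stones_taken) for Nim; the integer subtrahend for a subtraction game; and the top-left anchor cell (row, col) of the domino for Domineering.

p1 O@[XO/.O/../XX]: (1,0)[XO/OO/../XX]+0 (2,0)[XO/.O/O./XX]+0 (2,1)[XO/.O/.O/XX]+1*
p2 X@[XO/.O/.O/XX] terminal -1; root [XO/.O/../XX] d10

O's best at [XO/.O/../XX]: (2,1)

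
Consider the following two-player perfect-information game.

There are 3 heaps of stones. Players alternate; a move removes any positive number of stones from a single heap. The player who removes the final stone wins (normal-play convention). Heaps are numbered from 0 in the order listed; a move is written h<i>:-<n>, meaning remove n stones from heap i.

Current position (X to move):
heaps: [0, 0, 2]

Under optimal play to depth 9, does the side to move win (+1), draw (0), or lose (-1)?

value((0,0,2), X) = +1

p1 X@[(0,0,2)]: h2:-1[(0,0,1)]-1 h2:-2[(0,0,0)]+1*
p2 O@[(0,0,0)] terminal -1; root [(0,0,2)] d9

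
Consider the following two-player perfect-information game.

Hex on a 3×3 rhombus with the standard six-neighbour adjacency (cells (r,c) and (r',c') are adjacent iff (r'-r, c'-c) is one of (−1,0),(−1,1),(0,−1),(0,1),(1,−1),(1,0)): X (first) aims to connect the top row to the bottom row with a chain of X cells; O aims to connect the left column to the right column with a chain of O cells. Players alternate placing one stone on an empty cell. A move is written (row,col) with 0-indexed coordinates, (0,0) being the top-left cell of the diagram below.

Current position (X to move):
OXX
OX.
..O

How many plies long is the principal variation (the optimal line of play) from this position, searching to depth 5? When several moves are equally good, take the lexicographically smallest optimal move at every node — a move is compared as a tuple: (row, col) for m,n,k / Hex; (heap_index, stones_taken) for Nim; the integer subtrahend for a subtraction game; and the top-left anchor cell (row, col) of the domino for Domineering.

ply 1, X at OXX/OX./..O | (1,2)=+1→OXX/OXX/..O*; (2,0)=+1→OXX/OX./X.O; (2,1)=+1→OXX/OX./.XO
ply 2, O at OXX/OXX/..O | (2,0)=-1→OXX/OXX/O.O*; (2,1)=-1→OXX/OXX/.OO
ply 3, X at OXX/OXX/O.O | (2,1)=+1→OXX/OXX/OXO*
ply 4: OXX/OXX/OXO is terminal -1 (O); from OXX/OX./..O depth 5

PV length from [OXX/OX./..O]: 3 plies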